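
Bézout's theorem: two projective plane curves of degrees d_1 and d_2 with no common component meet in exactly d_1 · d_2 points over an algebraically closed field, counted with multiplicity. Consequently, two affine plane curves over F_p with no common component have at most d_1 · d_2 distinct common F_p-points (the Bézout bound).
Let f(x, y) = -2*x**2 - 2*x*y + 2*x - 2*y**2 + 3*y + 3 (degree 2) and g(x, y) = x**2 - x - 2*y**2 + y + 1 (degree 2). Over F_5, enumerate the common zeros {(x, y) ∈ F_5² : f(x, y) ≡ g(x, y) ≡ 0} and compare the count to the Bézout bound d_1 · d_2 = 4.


Common zeros: ∅; count = 0; Bézout bound = 4.

deg(f) = 2, deg(g) = 2, so Bézout bound = 4.
Scan x ∈ F_5. For each x, list the y ∈ F_5 with f(x, y) ≡ 0 and those with g(x, y) ≡ 0 (mod 5); the common zeros in that column are the intersection.
  x = 0: f ≡ 0 at y ∈ ∅; g ≡ 0 at y ∈ {1, 2}; common: ∅.
  x = 1: f ≡ 0 at y ∈ {4}; g ≡ 0 at y ∈ {1, 2}; common: ∅.
  x = 2: f ≡ 0 at y ∈ ∅; g ≡ 0 at y ∈ {4}; common: ∅.
  x = 3: f ≡ 0 at y ∈ ∅; g ≡ 0 at y ∈ ∅; common: ∅.
  x = 4: f ≡ 0 at y ∈ ∅; g ≡ 0 at y ∈ {4}; common: ∅.
Collecting: common zeros = ∅, so the count is 0.
Comparison with the Bézout bound: 0 ≤ 4 = deg(f)·deg(g), as expected for curves with no common component (the affine F_5-count falls short of the bound because intersections may lie at infinity, over extension fields, or carry multiplicity).


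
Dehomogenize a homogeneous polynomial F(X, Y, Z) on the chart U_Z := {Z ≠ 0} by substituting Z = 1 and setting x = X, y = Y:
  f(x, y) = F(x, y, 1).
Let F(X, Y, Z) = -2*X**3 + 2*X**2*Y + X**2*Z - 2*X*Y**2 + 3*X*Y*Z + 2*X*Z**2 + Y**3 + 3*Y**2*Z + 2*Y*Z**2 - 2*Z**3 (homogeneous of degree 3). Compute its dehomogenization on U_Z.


f(x, y) = -2*x**3 + 2*x**2*y + x**2 - 2*x*y**2 + 3*x*y + 2*x + y**3 + 3*y**2 + 2*y - 2

On U_Z we set Z = 1. Each monomial c·X^i·Y^j·Z^k in F becomes c·x^i·y^j·1^k = c·x^i·y^j.
Substituting Z = 1: F(X, Y, 1) = -2*x**3 + 2*x**2*y + x**2 - 2*x*y**2 + 3*x*y + 2*x + y**3 + 3*y**2 + 2*y - 2.
Note: deg(f) ≤ deg(F) = 3; strict inequality happens when F is divisible by Z (lost terms).


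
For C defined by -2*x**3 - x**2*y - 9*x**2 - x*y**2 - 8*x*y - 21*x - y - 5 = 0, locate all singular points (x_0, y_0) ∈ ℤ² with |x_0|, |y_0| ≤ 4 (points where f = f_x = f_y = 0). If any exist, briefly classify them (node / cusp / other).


Singular points: {(-1, -3)}; classification: cusp.

Compute partial derivatives:
  f_x = -6*x**2 - 2*x*y - 18*x - y**2 - 8*y - 21.
  f_y = -x**2 - 2*x*y - 8*x - 1.
Scan x_0 ∈ {−4, ..., 4}. For each x_0, f_y(x_0, y) is a polynomial in y; find its integer roots y ∈ {−4, ..., 4}, then test f_x and f at those candidates.
  x = -4: f_y(-4, y) = 8*y + 15; no integer root y with |y| ≤ 4.
  x = -3: f_y(-3, y) = 6*y + 14; no integer root y with |y| ≤ 4.
  x = -2: f_y(-2, y) = 4*y + 11; no integer root y with |y| ≤ 4.
  x = -1: f_y(-1, y) = 2*y + 6; vanishes at y ∈ {-3}. (-1, -3): f_x = 0, f = 0 — SINGULAR.
  x = 0: f_y(0, y) = -1; no integer root y with |y| ≤ 4.
  x = 1: f_y(1, y) = -2*y - 10; no integer root y with |y| ≤ 4.
  x = 2: f_y(2, y) = -4*y - 21; no integer root y with |y| ≤ 4.
  x = 3: f_y(3, y) = -6*y - 34; no integer root y with |y| ≤ 4.
  x = 4: f_y(4, y) = -8*y - 49; no integer root y with |y| ≤ 4.
Only singular point on the grid: (-1, -3).
Classify: substitute x = -1 + u, y = -3 + v and expand: f = -2*u**3 - u**2*v - u*v**2 + v**2.
No constant or linear terms (consistent with a singular point). Quadratic part: v**2. Cubic part: -2*u**3 - u**2*v - u*v**2.
The quadratic part v**2 is a perfect square, so there is a single (double) tangent line v = 0, i.e. y = -3. Restricting the cubic part to that line (v = 0) leaves -2*u**3 ≠ 0, so f is not divisible by v and the branch is v² ≈ 2*u**3 to lowest order — this is a cusp.
Classification: cusp.


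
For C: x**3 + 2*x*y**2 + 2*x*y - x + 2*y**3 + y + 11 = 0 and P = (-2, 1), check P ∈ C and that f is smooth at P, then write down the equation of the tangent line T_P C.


Tangent line at P: 15*x - 5*y + 35 = 0.

Step 1: f(-2, 1) = 0, so P lies on C.
Step 2: partial derivatives
  f_x(x, y) = 3*x**2 + 2*y**2 + 2*y - 1, f_y(x, y) = 4*x*y + 2*x + 6*y**2 + 1.
  f_x(P) = 15, f_y(P) = -5 (gradient nonzero, so P is smooth).
Step 3: tangent line at P: 15·(x − -2) + -5·(y − 1) = 0.
Expanding: 15*x - 5*y + 35 = 0.


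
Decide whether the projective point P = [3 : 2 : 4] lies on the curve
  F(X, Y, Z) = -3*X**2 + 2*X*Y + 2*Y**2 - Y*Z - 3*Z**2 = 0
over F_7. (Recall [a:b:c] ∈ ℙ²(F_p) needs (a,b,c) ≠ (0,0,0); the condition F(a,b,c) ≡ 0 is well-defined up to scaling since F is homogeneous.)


F(3,2,4) ≡ 0 (mod 7); P is on the curve.

Evaluate F(3, 2, 4) term-by-term (mod 7).
  -3*X**2 ↦ -3·9·1·1 = -27
  2*X*Y ↦ 2·3·2·1 = 12
  2*Y**2 ↦ 2·1·4·1 = 8
  -Y*Z ↦ -1·1·2·4 = -8
  -3*Z**2 ↦ -3·1·1·16 = -48
Sum: F(3, 2, 4) = (-27) + (12) + (8) + (-8) + (-48) = -63.
Reducing mod 7: -63 ≡ 0 (mod 7).
Since F(a, b, c) ≡ 0 (mod 7), P lies on the curve.


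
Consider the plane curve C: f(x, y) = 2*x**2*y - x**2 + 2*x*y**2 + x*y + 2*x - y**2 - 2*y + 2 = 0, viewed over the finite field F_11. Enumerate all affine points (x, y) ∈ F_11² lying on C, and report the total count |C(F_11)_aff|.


Affine F_11-points: {(0, 4), (0, 5), (1, 5), (4, 4), (4, 10), (6, 0), (7, 0), (7, 9), (8, 6), (8, 10), (10, 9)}; count = 11.

For each of the 121 pairs (x, y) ∈ F_11², evaluate f(x, y) mod 11. Record the zeros.
  x = 0: [0↦2, 1↦10, 2↦5, 3↦9, 4↦0, 5↦0, 6↦9, 7↦5, 8↦10, 9↦2, 10↦3]  zeros at y ∈ {4, 5}
  x = 1: [0↦3, 1↦5, 2↦9, 3↦4, 4↦1, 5↦0, 6↦1, 7↦4, 8↦9, 9↦5, 10↦3]  zeros at y ∈ {5}
  x = 2: [0↦2, 1↦2, 2↦8, 3↦9, 4↦5, 5↦7, 6↦4, 7↦7, 8↦5, 9↦9, 10↦8]  zeros at y ∈ ∅
  x = 3: [0↦10, 1↦1, 2↦2, 3↦2, 4↦1, 5↦10, 6↦7, 7↦3, 8↦9, 9↦3, 10↦7]  zeros at y ∈ ∅
  x = 4: [0↦5, 1↦2, 2↦2, 3↦5, 4↦0, 5↦9, 6↦10, 7↦3, 8↦10, 9↦9, 10↦0]  zeros at y ∈ {4, 10}
  x = 5: [0↦9, 1↦5, 2↦8, 3↦7, 4↦2, 5↦4, 6↦2, 7↦7, 8↦8, 9↦5, 10↦9]  zeros at y ∈ ∅
  x = 6: [0↦0, 1↦10, 2↦9, 3↦8, 4↦7, 5↦6, 6↦5, 7↦4, 8↦3, 9↦2, 10↦1]  zeros at y ∈ {0}
  x = 7: [0↦0, 1↦6, 2↦5, 3↦8, 4↦4, 5↦4, 6↦8, 7↦5, 8↦6, 9↦0, 10↦9]  zeros at y ∈ {0, 9}
  x = 8: [0↦9, 1↦4, 2↦7, 3↦7, 4↦4, 5↦9, 6↦0, 7↦10, 8↦6, 9↦10, 10↦0]  zeros at y ∈ {6, 10}
  x = 9: [0↦5, 1↦4, 2↦4, 3↦5, 4↦7, 5↦10, 6↦3, 7↦8, 8↦3, 9↦10, 10↦7]  zeros at y ∈ ∅
  x = 10: [0↦10, 1↦6, 2↦7, 3↦2, 4↦2, 5↦7, 6↦6, 7↦10, 8↦8, 9↦0, 10↦8]  zeros at y ∈ {9}
Collecting zeros: affine points = {(0, 4), (0, 5), (1, 5), (4, 4), (4, 10), (6, 0), (7, 0), (7, 9), (8, 6), (8, 10), (10, 9)}.
Total count |C(F_11)_aff| = 11.


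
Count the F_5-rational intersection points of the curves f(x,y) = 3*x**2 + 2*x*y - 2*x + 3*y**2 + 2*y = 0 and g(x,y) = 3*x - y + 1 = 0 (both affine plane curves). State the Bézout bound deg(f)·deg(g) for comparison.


Common zeros: {(0, 1), (1, 4)}; count = 2; Bézout bound = 2.

deg(f) = 2, deg(g) = 1, so Bézout bound = 2.
Scan x ∈ F_5. For each x, list the y ∈ F_5 with f(x, y) ≡ 0 and those with g(x, y) ≡ 0 (mod 5); the common zeros in that column are the intersection.
  x = 0: f ≡ 0 at y ∈ {0, 1}; g ≡ 0 at y ∈ {1}; common: {1}.
  x = 1: f ≡ 0 at y ∈ {3, 4}; g ≡ 0 at y ∈ {4}; common: {4}.
  x = 2: f ≡ 0 at y ∈ {4}; g ≡ 0 at y ∈ {2}; common: ∅.
  x = 3: f ≡ 0 at y ∈ ∅; g ≡ 0 at y ∈ {0}; common: ∅.
  x = 4: f ≡ 0 at y ∈ {0}; g ≡ 0 at y ∈ {3}; common: ∅.
Collecting: common zeros = {(0, 1), (1, 4)}, so the count is 2.
Comparison with the Bézout bound: 2 ≤ 2 = deg(f)·deg(g), as expected for curves with no common component (the bound is attained).


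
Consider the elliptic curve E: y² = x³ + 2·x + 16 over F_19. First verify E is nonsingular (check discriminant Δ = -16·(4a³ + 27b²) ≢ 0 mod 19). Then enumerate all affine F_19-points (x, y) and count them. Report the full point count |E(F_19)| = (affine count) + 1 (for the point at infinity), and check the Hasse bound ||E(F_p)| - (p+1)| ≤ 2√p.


Affine points = {(0, 4), (0, 15), (1, 0), (2, 3), (2, 16), (3, 7), (3, 12), (6, 4), (6, 15), (11, 1), (11, 18), (12, 1), (12, 18), (13, 4), (13, 15), (15, 1), (15, 18), (17, 2), (17, 17)}; affine count = 19; |E(F_19)| = 20.

Discriminant check: Δ ∝ 4a³ + 27b² = 4·2³ + 27·16² = 4·8 + 27·256 ≡ 9 (mod 19). Nonzero ⇒ E is nonsingular.
For each x ∈ F_19, compute rhs = x³ + 2·x + 16 mod 19, then count y ∈ F_19 with y² ≡ rhs.
  x = 0: rhs = 16, matching y values: 4, 15 (2 points).
  x = 1: rhs = 0, matching y values: 0 (1 points).
  x = 2: rhs = 9, matching y values: 3, 16 (2 points).
  x = 3: rhs = 11, matching y values: 7, 12 (2 points).
  x = 4: rhs = 12, matching y values: none (0 points).
  x = 5: rhs = 18, matching y values: none (0 points).
  x = 6: rhs = 16, matching y values: 4, 15 (2 points).
  x = 7: rhs = 12, matching y values: none (0 points).
  x = 8: rhs = 12, matching y values: none (0 points).
  x = 9: rhs = 3, matching y values: none (0 points).
  x = 10: rhs = 10, matching y values: none (0 points).
  x = 11: rhs = 1, matching y values: 1, 18 (2 points).
  x = 12: rhs = 1, matching y values: 1, 18 (2 points).
  x = 13: rhs = 16, matching y values: 4, 15 (2 points).
  x = 14: rhs = 14, matching y values: none (0 points).
  x = 15: rhs = 1, matching y values: 1, 18 (2 points).
  x = 16: rhs = 2, matching y values: none (0 points).
  x = 17: rhs = 4, matching y values: 2, 17 (2 points).
  x = 18: rhs = 13, matching y values: none (0 points).
Total affine count: 19.
Full point count |E(F_19)| = 19 + 1 = 20.
Hasse bound: |20 − (19+1)| = |0| = 0 ≤ 2√19 ≈ 8.7178 ✓.


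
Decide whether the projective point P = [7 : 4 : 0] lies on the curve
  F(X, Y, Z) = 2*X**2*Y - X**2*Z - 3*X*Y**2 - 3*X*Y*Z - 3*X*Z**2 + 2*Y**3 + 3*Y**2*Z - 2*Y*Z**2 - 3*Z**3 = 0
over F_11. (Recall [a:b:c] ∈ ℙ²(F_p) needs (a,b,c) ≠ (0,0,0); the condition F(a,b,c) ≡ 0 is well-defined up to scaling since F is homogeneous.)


F(7,4,0) ≡ 8 (mod 11); P is NOT on the curve.

Evaluate F(7, 4, 0) term-by-term (mod 11).
  2*X**2*Y ↦ 2·49·4·1 = 392
  -X**2*Z ↦ -1·49·1·0 = 0
  -3*X*Y**2 ↦ -3·7·16·1 = -336
  -3*X*Y*Z ↦ -3·7·4·0 = 0
  -3*X*Z**2 ↦ -3·7·1·0 = 0
  2*Y**3 ↦ 2·1·64·1 = 128
  3*Y**2*Z ↦ 3·1·16·0 = 0
  -2*Y*Z**2 ↦ -2·1·4·0 = 0
  -3*Z**3 ↦ -3·1·1·0 = 0
Sum: F(7, 4, 0) = (392) + (0) + (-336) + (0) + (0) + (128) + (0) + (0) + (0) = 184.
Reducing mod 11: 184 ≡ 8 (mod 11).
Since F(a, b, c) ≡ 8 ≠ 0 (mod 11), P does NOT lie on the curve.


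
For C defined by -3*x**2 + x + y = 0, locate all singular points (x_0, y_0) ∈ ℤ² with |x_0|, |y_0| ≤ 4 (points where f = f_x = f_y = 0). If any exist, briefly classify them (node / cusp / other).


No singular points in the scanned grid; C is smooth there.

Compute partial derivatives:
  f_x = 1 - 6*x.
  f_y = 1.
f_y = 1 is a nonzero constant, so f_y never vanishes: no point (x, y) can satisfy f = f_x = f_y = 0. In particular no (x, y) ∈ {−4, ..., 4}² is singular; the curve is smooth.


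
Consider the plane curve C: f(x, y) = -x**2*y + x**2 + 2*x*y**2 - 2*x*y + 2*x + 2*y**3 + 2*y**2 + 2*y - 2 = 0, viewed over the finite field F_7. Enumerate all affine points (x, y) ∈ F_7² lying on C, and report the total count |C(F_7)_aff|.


Affine F_7-points: {(0, 5), (1, 4), (3, 2), (3, 4), (5, 1)}; count = 5.

For each of the 49 pairs (x, y) ∈ F_7², evaluate f(x, y) mod 7. Record the zeros.
  x = 0: [0↦5, 1↦4, 2↦5, 3↦6, 4↦5, 5↦0, 6↦3]  zeros at y ∈ {5}
  x = 1: [0↦1, 1↦6, 2↦3, 3↦4, 4↦0, 5↦3, 6↦4]  zeros at y ∈ {4}
  x = 2: [0↦6, 1↦1, 2↦6, 3↦5, 4↦3, 5↦5, 6↦2]  zeros at y ∈ ∅
  x = 3: [0↦6, 1↦3, 2↦0, 3↦2, 4↦0, 5↦6, 6↦4]  zeros at y ∈ {2, 4}
  x = 4: [0↦1, 1↦5, 2↦6, 3↦2, 4↦5, 5↦6, 6↦3]  zeros at y ∈ ∅
  x = 5: [0↦5, 1↦0, 2↦3, 3↦5, 4↦4, 5↦5, 6↦6]  zeros at y ∈ {1}
  x = 6: [0↦4, 1↦2, 2↦5, 3↦4, 4↦4, 5↦3, 6↦6]  zeros at y ∈ ∅
Collecting zeros: affine points = {(0, 5), (1, 4), (3, 2), (3, 4), (5, 1)}.
Total count |C(F_7)_aff| = 5.


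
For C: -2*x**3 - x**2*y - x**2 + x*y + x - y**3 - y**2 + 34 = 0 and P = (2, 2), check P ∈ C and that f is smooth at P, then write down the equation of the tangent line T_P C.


Tangent line at P: -33*x - 18*y + 102 = 0.

Step 1: f(2, 2) = 0, so P lies on C.
Step 2: partial derivatives
  f_x(x, y) = -6*x**2 - 2*x*y - 2*x + y + 1, f_y(x, y) = -x**2 + x - 3*y**2 - 2*y.
  f_x(P) = -33, f_y(P) = -18 (gradient nonzero, so P is smooth).
Step 3: tangent line at P: -33·(x − 2) + -18·(y − 2) = 0.
Expanding: -33*x - 18*y + 102 = 0.


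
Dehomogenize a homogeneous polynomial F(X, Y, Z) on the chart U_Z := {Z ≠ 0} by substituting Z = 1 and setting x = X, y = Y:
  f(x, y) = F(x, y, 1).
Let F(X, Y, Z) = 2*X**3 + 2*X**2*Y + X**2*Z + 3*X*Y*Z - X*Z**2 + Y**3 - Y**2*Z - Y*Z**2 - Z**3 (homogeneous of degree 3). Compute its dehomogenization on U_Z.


f(x, y) = 2*x**3 + 2*x**2*y + x**2 + 3*x*y - x + y**3 - y**2 - y - 1

On U_Z we set Z = 1. Each monomial c·X^i·Y^j·Z^k in F becomes c·x^i·y^j·1^k = c·x^i·y^j.
Substituting Z = 1: F(X, Y, 1) = 2*x**3 + 2*x**2*y + x**2 + 3*x*y - x + y**3 - y**2 - y - 1.
Note: deg(f) ≤ deg(F) = 3; strict inequality happens when F is divisible by Z (lost terms).


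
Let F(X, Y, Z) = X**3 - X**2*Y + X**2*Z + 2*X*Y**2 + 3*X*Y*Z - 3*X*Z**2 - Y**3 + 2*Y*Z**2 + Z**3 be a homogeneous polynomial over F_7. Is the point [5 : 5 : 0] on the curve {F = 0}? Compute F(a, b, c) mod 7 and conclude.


F(5,5,0) ≡ 6 (mod 7); P is NOT on the curve.

Evaluate F(5, 5, 0) term-by-term (mod 7).
  X**3 ↦ 1·125·1·1 = 125
  -X**2*Y ↦ -1·25·5·1 = -125
  X**2*Z ↦ 1·25·1·0 = 0
  2*X*Y**2 ↦ 2·5·25·1 = 250
  3*X*Y*Z ↦ 3·5·5·0 = 0
  -3*X*Z**2 ↦ -3·5·1·0 = 0
  -Y**3 ↦ -1·1·125·1 = -125
  2*Y*Z**2 ↦ 2·1·5·0 = 0
  Z**3 ↦ 1·1·1·0 = 0
Sum: F(5, 5, 0) = (125) + (-125) + (0) + (250) + (0) + (0) + (-125) + (0) + (0) = 125.
Reducing mod 7: 125 ≡ 6 (mod 7).
Since F(a, b, c) ≡ 6 ≠ 0 (mod 7), P does NOT lie on the curve.


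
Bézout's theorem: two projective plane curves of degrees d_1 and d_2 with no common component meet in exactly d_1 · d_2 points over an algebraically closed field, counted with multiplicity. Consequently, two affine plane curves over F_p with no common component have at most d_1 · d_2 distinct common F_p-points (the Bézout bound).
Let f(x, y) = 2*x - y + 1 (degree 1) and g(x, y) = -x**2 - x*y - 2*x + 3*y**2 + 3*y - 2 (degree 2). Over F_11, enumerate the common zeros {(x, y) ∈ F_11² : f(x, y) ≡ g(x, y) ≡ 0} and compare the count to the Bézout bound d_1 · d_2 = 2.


Common zeros: {(6, 2), (7, 4)}; count = 2; Bézout bound = 2.

deg(f) = 1, deg(g) = 2, so Bézout bound = 2.
Scan x ∈ F_11. For each x, list the y ∈ F_11 with f(x, y) ≡ 0 and those with g(x, y) ≡ 0 (mod 11); the common zeros in that column are the intersection.
  x = 0: f ≡ 0 at y ∈ {1}; g ≡ 0 at y ∈ {5}; common: ∅.
  x = 1: f ≡ 0 at y ∈ {3}; g ≡ 0 at y ∈ {1, 2}; common: ∅.
  x = 2: f ≡ 0 at y ∈ {5}; g ≡ 0 at y ∈ {9}; common: ∅.
  x = 3: f ≡ 0 at y ∈ {7}; g ≡ 0 at y ∈ ∅; common: ∅.
  x = 4: f ≡ 0 at y ∈ {9}; g ≡ 0 at y ∈ {5, 10}; common: ∅.
  x = 5: f ≡ 0 at y ∈ {0}; g ≡ 0 at y ∈ ∅; common: ∅.
  x = 6: f ≡ 0 at y ∈ {2}; g ≡ 0 at y ∈ {2, 10}; common: {2}.
  x = 7: f ≡ 0 at y ∈ {4}; g ≡ 0 at y ∈ {1, 4}; common: {4}.
  x = 8: f ≡ 0 at y ∈ {6}; g ≡ 0 at y ∈ ∅; common: ∅.
  x = 9: f ≡ 0 at y ∈ {8}; g ≡ 0 at y ∈ {4, 9}; common: ∅.
  x = 10: f ≡ 0 at y ∈ {10}; g ≡ 0 at y ∈ ∅; common: ∅.
Collecting: common zeros = {(6, 2), (7, 4)}, so the count is 2.
Comparison with the Bézout bound: 2 ≤ 2 = deg(f)·deg(g), as expected for curves with no common component (the bound is attained).


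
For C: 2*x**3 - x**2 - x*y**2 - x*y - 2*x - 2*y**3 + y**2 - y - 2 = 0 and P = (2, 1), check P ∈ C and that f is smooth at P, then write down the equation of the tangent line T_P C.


Tangent line at P: 16*x - 11*y - 21 = 0.

Step 1: f(2, 1) = 0, so P lies on C.
Step 2: partial derivatives
  f_x(x, y) = 6*x**2 - 2*x - y**2 - y - 2, f_y(x, y) = -2*x*y - x - 6*y**2 + 2*y - 1.
  f_x(P) = 16, f_y(P) = -11 (gradient nonzero, so P is smooth).
Step 3: tangent line at P: 16·(x − 2) + -11·(y − 1) = 0.
Expanding: 16*x - 11*y - 21 = 0.


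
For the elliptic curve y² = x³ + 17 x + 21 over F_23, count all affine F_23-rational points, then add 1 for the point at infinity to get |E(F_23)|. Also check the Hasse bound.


Affine points = {(1, 4), (1, 19), (5, 1), (5, 22), (7, 0), (8, 5), (8, 18), (9, 11), (9, 12), (10, 8), (10, 15), (13, 1), (13, 22), (14, 6), (14, 17), (17, 5), (17, 18), (18, 8), (18, 15), (19, 2), (19, 21), (20, 9), (20, 14), (21, 5), (21, 18), (22, 7), (22, 16)}; affine count = 27; |E(F_23)| = 28.

Discriminant check: Δ ∝ 4a³ + 27b² = 4·17³ + 27·21² = 4·4913 + 27·441 ≡ 3 (mod 23). Nonzero ⇒ E is nonsingular.
For each x ∈ F_23, compute rhs = x³ + 17·x + 21 mod 23, then count y ∈ F_23 with y² ≡ rhs.
  x = 0: rhs = 21, matching y values: none (0 points).
  x = 1: rhs = 16, matching y values: 4, 19 (2 points).
  x = 2: rhs = 17, matching y values: none (0 points).
  x = 3: rhs = 7, matching y values: none (0 points).
  x = 4: rhs = 15, matching y values: none (0 points).
  x = 5: rhs = 1, matching y values: 1, 22 (2 points).
  x = 6: rhs = 17, matching y values: none (0 points).
  x = 7: rhs = 0, matching y values: 0 (1 points).
  x = 8: rhs = 2, matching y values: 5, 18 (2 points).
  x = 9: rhs = 6, matching y values: 11, 12 (2 points).
  x = 10: rhs = 18, matching y values: 8, 15 (2 points).
  x = 11: rhs = 21, matching y values: none (0 points).
  x = 12: rhs = 21, matching y values: none (0 points).
  x = 13: rhs = 1, matching y values: 1, 22 (2 points).
  x = 14: rhs = 13, matching y values: 6, 17 (2 points).
  x = 15: rhs = 17, matching y values: none (0 points).
  x = 16: rhs = 19, matching y values: none (0 points).
  x = 17: rhs = 2, matching y values: 5, 18 (2 points).
  x = 18: rhs = 18, matching y values: 8, 15 (2 points).
  x = 19: rhs = 4, matching y values: 2, 21 (2 points).
  x = 20: rhs = 12, matching y values: 9, 14 (2 points).
  x = 21: rhs = 2, matching y values: 5, 18 (2 points).
  x = 22: rhs = 3, matching y values: 7, 16 (2 points).
Total affine count: 27.
Full point count |E(F_23)| = 27 + 1 = 28.
Hasse bound: |28 − (23+1)| = |4| = 4 ≤ 2√23 ≈ 9.5917 ✓.


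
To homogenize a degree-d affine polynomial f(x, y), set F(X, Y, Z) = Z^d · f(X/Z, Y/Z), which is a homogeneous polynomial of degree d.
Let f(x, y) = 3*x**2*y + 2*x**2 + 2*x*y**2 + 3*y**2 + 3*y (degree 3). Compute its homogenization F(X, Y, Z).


F(X, Y, Z) = 3*X**2*Y + 2*X**2*Z + 2*X*Y**2 + 3*Y**2*Z + 3*Y*Z**2

deg(f) = 3.
Substitute x = X/Z, y = Y/Z into f, then multiply by Z^3.
  monomial 3·x^2·y^1 ↦ 3·X^2·Y^1·Z^0.
  monomial 2·x^2·y^0 ↦ 2·X^2·Y^0·Z^1.
  monomial 2·x^1·y^2 ↦ 2·X^1·Y^2·Z^0.
  monomial 3·x^0·y^2 ↦ 3·X^0·Y^2·Z^1.
  monomial 3·x^0·y^1 ↦ 3·X^0·Y^1·Z^2.
Collecting: F(X, Y, Z) = 3*X**2*Y + 2*X**2*Z + 2*X*Y**2 + 3*Y**2*Z + 3*Y*Z**2.


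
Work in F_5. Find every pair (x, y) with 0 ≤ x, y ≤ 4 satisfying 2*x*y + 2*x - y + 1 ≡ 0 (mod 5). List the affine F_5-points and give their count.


Affine F_5-points: {(0, 1), (1, 2), (2, 0), (4, 3)}; count = 4.

For each of the 25 pairs (x, y) ∈ F_5², evaluate f(x, y) mod 5. Record the zeros.
  x = 0: [0↦1, 1↦0, 2↦4, 3↦3, 4↦2]  zeros at y ∈ {1}
  x = 1: [0↦3, 1↦4, 2↦0, 3↦1, 4↦2]  zeros at y ∈ {2}
  x = 2: [0↦0, 1↦3, 2↦1, 3↦4, 4↦2]  zeros at y ∈ {0}
  x = 3: [0↦2, 1↦2, 2↦2, 3↦2, 4↦2]  zeros at y ∈ ∅
  x = 4: [0↦4, 1↦1, 2↦3, 3↦0, 4↦2]  zeros at y ∈ {3}
Collecting zeros: affine points = {(0, 1), (1, 2), (2, 0), (4, 3)}.
Total count |C(F_5)_aff| = 4.


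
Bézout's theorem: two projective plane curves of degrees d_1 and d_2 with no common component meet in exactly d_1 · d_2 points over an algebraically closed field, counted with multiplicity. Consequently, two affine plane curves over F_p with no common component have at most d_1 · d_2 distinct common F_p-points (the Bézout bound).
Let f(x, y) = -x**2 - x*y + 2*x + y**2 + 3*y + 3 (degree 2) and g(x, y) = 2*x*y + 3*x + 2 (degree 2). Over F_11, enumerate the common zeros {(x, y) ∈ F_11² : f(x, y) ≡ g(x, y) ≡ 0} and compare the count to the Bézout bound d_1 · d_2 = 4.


Common zeros: {(3, 0), (7, 7)}; count = 2; Bézout bound = 4.

deg(f) = 2, deg(g) = 2, so Bézout bound = 4.
Scan x ∈ F_11. For each x, list the y ∈ F_11 with f(x, y) ≡ 0 and those with g(x, y) ≡ 0 (mod 11); the common zeros in that column are the intersection.
  x = 0: f ≡ 0 at y ∈ ∅; g ≡ 0 at y ∈ ∅; common: ∅.
  x = 1: f ≡ 0 at y ∈ ∅; g ≡ 0 at y ∈ {3}; common: ∅.
  x = 2: f ≡ 0 at y ∈ {5}; g ≡ 0 at y ∈ {9}; common: ∅.
  x = 3: f ≡ 0 at y ∈ {0}; g ≡ 0 at y ∈ {0}; common: {0}.
  x = 4: f ≡ 0 at y ∈ ∅; g ≡ 0 at y ∈ {1}; common: ∅.
  x = 5: f ≡ 0 at y ∈ ∅; g ≡ 0 at y ∈ {6}; common: ∅.
  x = 6: f ≡ 0 at y ∈ {5, 9}; g ≡ 0 at y ∈ {2}; common: ∅.
  x = 7: f ≡ 0 at y ∈ {7, 8}; g ≡ 0 at y ∈ {7}; common: {7}.
  x = 8: f ≡ 0 at y ∈ ∅; g ≡ 0 at y ∈ {8}; common: ∅.
  x = 9: f ≡ 0 at y ∈ {8, 9}; g ≡ 0 at y ∈ {10}; common: ∅.
  x = 10: f ≡ 0 at y ∈ {0, 7}; g ≡ 0 at y ∈ {5}; common: ∅.
Collecting: common zeros = {(3, 0), (7, 7)}, so the count is 2.
Comparison with the Bézout bound: 2 ≤ 4 = deg(f)·deg(g), as expected for curves with no common component (the affine F_11-count falls short of the bound because intersections may lie at infinity, over extension fields, or carry multiplicity).


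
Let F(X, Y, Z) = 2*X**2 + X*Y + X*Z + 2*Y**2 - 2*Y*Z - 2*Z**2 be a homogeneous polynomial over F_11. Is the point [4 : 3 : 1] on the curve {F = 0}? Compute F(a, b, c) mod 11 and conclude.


F(4,3,1) ≡ 3 (mod 11); P is NOT on the curve.

Evaluate F(4, 3, 1) term-by-term (mod 11).
  2*X**2 ↦ 2·16·1·1 = 32
  X*Y ↦ 1·4·3·1 = 12
  X*Z ↦ 1·4·1·1 = 4
  2*Y**2 ↦ 2·1·9·1 = 18
  -2*Y*Z ↦ -2·1·3·1 = -6
  -2*Z**2 ↦ -2·1·1·1 = -2
Sum: F(4, 3, 1) = (32) + (12) + (4) + (18) + (-6) + (-2) = 58.
Reducing mod 11: 58 ≡ 3 (mod 11).
Since F(a, b, c) ≡ 3 ≠ 0 (mod 11), P does NOT lie on the curve.


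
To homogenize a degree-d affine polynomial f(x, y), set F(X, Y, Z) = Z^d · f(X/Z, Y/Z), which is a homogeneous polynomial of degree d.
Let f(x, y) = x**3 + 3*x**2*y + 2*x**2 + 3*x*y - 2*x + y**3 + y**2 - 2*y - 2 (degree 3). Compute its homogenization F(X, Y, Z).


F(X, Y, Z) = X**3 + 3*X**2*Y + 2*X**2*Z + 3*X*Y*Z - 2*X*Z**2 + Y**3 + Y**2*Z - 2*Y*Z**2 - 2*Z**3

deg(f) = 3.
Substitute x = X/Z, y = Y/Z into f, then multiply by Z^3.
  monomial 1·x^3·y^0 ↦ 1·X^3·Y^0·Z^0.
  monomial 3·x^2·y^1 ↦ 3·X^2·Y^1·Z^0.
  monomial 2·x^2·y^0 ↦ 2·X^2·Y^0·Z^1.
  monomial 3·x^1·y^1 ↦ 3·X^1·Y^1·Z^1.
  monomial -2·x^1·y^0 ↦ -2·X^1·Y^0·Z^2.
  monomial 1·x^0·y^3 ↦ 1·X^0·Y^3·Z^0.
  monomial 1·x^0·y^2 ↦ 1·X^0·Y^2·Z^1.
  monomial -2·x^0·y^1 ↦ -2·X^0·Y^1·Z^2.
  monomial -2·x^0·y^0 ↦ -2·X^0·Y^0·Z^3.
Collecting: F(X, Y, Z) = X**3 + 3*X**2*Y + 2*X**2*Z + 3*X*Y*Z - 2*X*Z**2 + Y**3 + Y**2*Z - 2*Y*Z**2 - 2*Z**3.


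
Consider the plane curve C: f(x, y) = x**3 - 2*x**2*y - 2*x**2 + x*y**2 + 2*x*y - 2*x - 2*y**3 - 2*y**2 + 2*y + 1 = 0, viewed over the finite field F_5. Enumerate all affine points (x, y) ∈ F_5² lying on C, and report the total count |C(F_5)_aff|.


Affine F_5-points: {(0, 3), (4, 0)}; count = 2.

For each of the 25 pairs (x, y) ∈ F_5², evaluate f(x, y) mod 5. Record the zeros.
  x = 0: [0↦1, 1↦4, 2↦1, 3↦0, 4↦4]  zeros at y ∈ {3}
  x = 1: [0↦3, 1↦2, 2↦2, 3↦1, 4↦2]  zeros at y ∈ ∅
  x = 2: [0↦2, 1↦3, 2↦2, 3↦2, 4↦1]  zeros at y ∈ ∅
  x = 3: [0↦4, 1↦3, 2↦2, 3↦4, 4↦2]  zeros at y ∈ ∅
  x = 4: [0↦0, 1↦3, 2↦3, 3↦3, 4↦1]  zeros at y ∈ {0}
Collecting zeros: affine points = {(0, 3), (4, 0)}.
Total count |C(F_5)_aff| = 2.


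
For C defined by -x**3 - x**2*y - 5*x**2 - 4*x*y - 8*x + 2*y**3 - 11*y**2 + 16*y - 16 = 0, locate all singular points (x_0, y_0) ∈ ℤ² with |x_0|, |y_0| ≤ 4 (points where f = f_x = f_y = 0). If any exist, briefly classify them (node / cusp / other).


Singular points: {(-2, 2)}; classification: node.

Compute partial derivatives:
  f_x = -3*x**2 - 2*x*y - 10*x - 4*y - 8.
  f_y = -x**2 - 4*x + 6*y**2 - 22*y + 16.
Scan x_0 ∈ {−4, ..., 4}. For each x_0, f_y(x_0, y) is a polynomial in y; find its integer roots y ∈ {−4, ..., 4}, then test f_x and f at those candidates.
  x = -4: f_y(-4, y) = 6*y**2 - 22*y + 16; vanishes at y ∈ {1}. (-4, 1): f_x = -12 ≠ 0.
  x = -3: f_y(-3, y) = 6*y**2 - 22*y + 19; no integer root y with |y| ≤ 4.
  x = -2: f_y(-2, y) = 6*y**2 - 22*y + 20; vanishes at y ∈ {2}. (-2, 2): f_x = 0, f = 0 — SINGULAR.
  x = -1: f_y(-1, y) = 6*y**2 - 22*y + 19; no integer root y with |y| ≤ 4.
  x = 0: f_y(0, y) = 6*y**2 - 22*y + 16; vanishes at y ∈ {1}. (0, 1): f_x = -12 ≠ 0.
  x = 1: f_y(1, y) = 6*y**2 - 22*y + 11; no integer root y with |y| ≤ 4.
  x = 2: f_y(2, y) = 6*y**2 - 22*y + 4; no integer root y with |y| ≤ 4.
  x = 3: f_y(3, y) = 6*y**2 - 22*y - 5; no integer root y with |y| ≤ 4.
  x = 4: f_y(4, y) = 6*y**2 - 22*y - 16; no integer root y with |y| ≤ 4.
Only singular point on the grid: (-2, 2).
Classify: substitute x = -2 + u, y = 2 + v and expand: f = -u**3 - u**2*v - u**2 + 2*v**3 + v**2.
No constant or linear terms (consistent with a singular point). Quadratic part: -u**2 + v**2. Cubic part: -u**3 - u**2*v + 2*v**3.
The quadratic part v**2 - u**2 = (v − u)(v + u) splits into two distinct linear factors, so there are two distinct tangent lines y − 2 = ±(x − -2) — this is a node (ordinary double point).
Classification: node.


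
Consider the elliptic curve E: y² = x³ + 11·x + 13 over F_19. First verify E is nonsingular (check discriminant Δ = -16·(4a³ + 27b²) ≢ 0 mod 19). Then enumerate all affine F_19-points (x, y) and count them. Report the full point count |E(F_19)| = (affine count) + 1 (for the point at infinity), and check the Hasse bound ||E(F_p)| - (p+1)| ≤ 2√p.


Affine points = {(1, 5), (1, 14), (2, 9), (2, 10), (3, 4), (3, 15), (4, 8), (4, 11), (8, 9), (8, 10), (9, 9), (9, 10), (12, 7), (12, 12), (13, 4), (13, 15), (14, 2), (14, 17), (15, 0), (18, 1), (18, 18)}; affine count = 21; |E(F_19)| = 22.

Discriminant check: Δ ∝ 4a³ + 27b² = 4·11³ + 27·13² = 4·1331 + 27·169 ≡ 7 (mod 19). Nonzero ⇒ E is nonsingular.
For each x ∈ F_19, compute rhs = x³ + 11·x + 13 mod 19, then count y ∈ F_19 with y² ≡ rhs.
  x = 0: rhs = 13, matching y values: none (0 points).
  x = 1: rhs = 6, matching y values: 5, 14 (2 points).
  x = 2: rhs = 5, matching y values: 9, 10 (2 points).
  x = 3: rhs = 16, matching y values: 4, 15 (2 points).
  x = 4: rhs = 7, matching y values: 8, 11 (2 points).
  x = 5: rhs = 3, matching y values: none (0 points).
  x = 6: rhs = 10, matching y values: none (0 points).
  x = 7: rhs = 15, matching y values: none (0 points).
  x = 8: rhs = 5, matching y values: 9, 10 (2 points).
  x = 9: rhs = 5, matching y values: 9, 10 (2 points).
  x = 10: rhs = 2, matching y values: none (0 points).
  x = 11: rhs = 2, matching y values: none (0 points).
  x = 12: rhs = 11, matching y values: 7, 12 (2 points).
  x = 13: rhs = 16, matching y values: 4, 15 (2 points).
  x = 14: rhs = 4, matching y values: 2, 17 (2 points).
  x = 15: rhs = 0, matching y values: 0 (1 points).
  x = 16: rhs = 10, matching y values: none (0 points).
  x = 17: rhs = 2, matching y values: none (0 points).
  x = 18: rhs = 1, matching y values: 1, 18 (2 points).
Total affine count: 21.
Full point count |E(F_19)| = 21 + 1 = 22.
Hasse bound: |22 − (19+1)| = |2| = 2 ≤ 2√19 ≈ 8.7178 ✓.


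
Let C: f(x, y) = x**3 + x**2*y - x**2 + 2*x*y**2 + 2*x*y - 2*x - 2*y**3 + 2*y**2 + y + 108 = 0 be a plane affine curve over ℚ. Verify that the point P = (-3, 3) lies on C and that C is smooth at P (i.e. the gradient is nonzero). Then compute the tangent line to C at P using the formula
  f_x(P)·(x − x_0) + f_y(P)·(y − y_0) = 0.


Tangent line at P: 37*x - 74*y + 333 = 0.

Step 1: f(-3, 3) = 0, so P lies on C.
Step 2: partial derivatives
  f_x(x, y) = 3*x**2 + 2*x*y - 2*x + 2*y**2 + 2*y - 2, f_y(x, y) = x**2 + 4*x*y + 2*x - 6*y**2 + 4*y + 1.
  f_x(P) = 37, f_y(P) = -74 (gradient nonzero, so P is smooth).
Step 3: tangent line at P: 37·(x − -3) + -74·(y − 3) = 0.
Expanding: 37*x - 74*y + 333 = 0.


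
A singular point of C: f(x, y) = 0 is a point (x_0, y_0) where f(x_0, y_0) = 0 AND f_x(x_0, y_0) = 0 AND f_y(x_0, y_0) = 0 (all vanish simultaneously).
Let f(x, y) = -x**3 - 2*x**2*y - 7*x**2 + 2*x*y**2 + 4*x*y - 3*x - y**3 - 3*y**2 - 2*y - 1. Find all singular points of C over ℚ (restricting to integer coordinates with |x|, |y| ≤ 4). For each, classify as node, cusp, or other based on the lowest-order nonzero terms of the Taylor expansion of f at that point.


Singular points: {(-1, -2)}; classification: cusp.

Compute partial derivatives:
  f_x = -3*x**2 - 4*x*y - 14*x + 2*y**2 + 4*y - 3.
  f_y = -2*x**2 + 4*x*y + 4*x - 3*y**2 - 6*y - 2.
Scan x_0 ∈ {−4, ..., 4}. For each x_0, f_y(x_0, y) is a polynomial in y; find its integer roots y ∈ {−4, ..., 4}, then test f_x and f at those candidates.
  x = -4: f_y(-4, y) = -3*y**2 - 22*y - 50; no integer root y with |y| ≤ 4.
  x = -3: f_y(-3, y) = -3*y**2 - 18*y - 32; no integer root y with |y| ≤ 4.
  x = -2: f_y(-2, y) = -3*y**2 - 14*y - 18; no integer root y with |y| ≤ 4.
  x = -1: f_y(-1, y) = -3*y**2 - 10*y - 8; vanishes at y ∈ {-2}. (-1, -2): f_x = 0, f = 0 — SINGULAR.
  x = 0: f_y(0, y) = -3*y**2 - 6*y - 2; no integer root y with |y| ≤ 4.
  x = 1: f_y(1, y) = -3*y**2 - 2*y; vanishes at y ∈ {0}. (1, 0): f_x = -20 ≠ 0.
  x = 2: f_y(2, y) = -3*y**2 + 2*y - 2; no integer root y with |y| ≤ 4.
  x = 3: f_y(3, y) = -3*y**2 + 6*y - 8; no integer root y with |y| ≤ 4.
  x = 4: f_y(4, y) = -3*y**2 + 10*y - 18; no integer root y with |y| ≤ 4.
Only singular point on the grid: (-1, -2).
Classify: substitute x = -1 + u, y = -2 + v and expand: f = -u**3 - 2*u**2*v + 2*u*v**2 - v**3 + v**2.
No constant or linear terms (consistent with a singular point). Quadratic part: v**2. Cubic part: -u**3 - 2*u**2*v + 2*u*v**2 - v**3.
The quadratic part v**2 is a perfect square, so there is a single (double) tangent line v = 0, i.e. y = -2. Restricting the cubic part to that line (v = 0) leaves -u**3 ≠ 0, so f is not divisible by v and the branch is v² ≈ u**3 to lowest order — this is a cusp.
Classification: cusp.


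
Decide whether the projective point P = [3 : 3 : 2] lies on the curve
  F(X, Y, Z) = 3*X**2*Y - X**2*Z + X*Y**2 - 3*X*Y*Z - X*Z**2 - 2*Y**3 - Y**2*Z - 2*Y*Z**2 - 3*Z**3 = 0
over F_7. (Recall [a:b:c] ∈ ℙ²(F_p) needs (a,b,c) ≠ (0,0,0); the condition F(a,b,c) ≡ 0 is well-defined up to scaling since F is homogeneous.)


F(3,3,2) ≡ 2 (mod 7); P is NOT on the curve.

Evaluate F(3, 3, 2) term-by-term (mod 7).
  3*X**2*Y ↦ 3·9·3·1 = 81
  -X**2*Z ↦ -1·9·1·2 = -18
  X*Y**2 ↦ 1·3·9·1 = 27
  -3*X*Y*Z ↦ -3·3·3·2 = -54
  -X*Z**2 ↦ -1·3·1·4 = -12
  -2*Y**3 ↦ -2·1·27·1 = -54
  -Y**2*Z ↦ -1·1·9·2 = -18
  -2*Y*Z**2 ↦ -2·1·3·4 = -24
  -3*Z**3 ↦ -3·1·1·8 = -24
Sum: F(3, 3, 2) = (81) + (-18) + (27) + (-54) + (-12) + (-54) + (-18) + (-24) + (-24) = -96.
Reducing mod 7: -96 ≡ 2 (mod 7).
Since F(a, b, c) ≡ 2 ≠ 0 (mod 7), P does NOT lie on the curve.


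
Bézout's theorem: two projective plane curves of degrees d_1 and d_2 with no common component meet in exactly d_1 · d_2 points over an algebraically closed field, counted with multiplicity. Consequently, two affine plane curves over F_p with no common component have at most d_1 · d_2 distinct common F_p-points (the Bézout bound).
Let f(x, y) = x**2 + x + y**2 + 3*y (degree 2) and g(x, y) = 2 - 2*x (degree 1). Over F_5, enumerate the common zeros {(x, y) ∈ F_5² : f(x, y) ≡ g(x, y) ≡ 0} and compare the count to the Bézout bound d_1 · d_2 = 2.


Common zeros: {(1, 3), (1, 4)}; count = 2; Bézout bound = 2.

deg(f) = 2, deg(g) = 1, so Bézout bound = 2.
Scan x ∈ F_5. For each x, list the y ∈ F_5 with f(x, y) ≡ 0 and those with g(x, y) ≡ 0 (mod 5); the common zeros in that column are the intersection.
  x = 0: f ≡ 0 at y ∈ {0, 2}; g ≡ 0 at y ∈ ∅; common: ∅.
  x = 1: f ≡ 0 at y ∈ {3, 4}; g ≡ 0 at y ∈ {0, 1, 2, 3, 4}; common: {3, 4}.
  x = 2: f ≡ 0 at y ∈ {1}; g ≡ 0 at y ∈ ∅; common: ∅.
  x = 3: f ≡ 0 at y ∈ {3, 4}; g ≡ 0 at y ∈ ∅; common: ∅.
  x = 4: f ≡ 0 at y ∈ {0, 2}; g ≡ 0 at y ∈ ∅; common: ∅.
Collecting: common zeros = {(1, 3), (1, 4)}, so the count is 2.
Comparison with the Bézout bound: 2 ≤ 2 = deg(f)·deg(g), as expected for curves with no common component (the bound is attained).


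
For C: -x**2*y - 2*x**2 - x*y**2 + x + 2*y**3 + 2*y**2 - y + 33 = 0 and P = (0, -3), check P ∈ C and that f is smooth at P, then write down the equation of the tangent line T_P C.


Tangent line at P: -8*x + 41*y + 123 = 0.

Step 1: f(0, -3) = 0, so P lies on C.
Step 2: partial derivatives
  f_x(x, y) = -2*x*y - 4*x - y**2 + 1, f_y(x, y) = -x**2 - 2*x*y + 6*y**2 + 4*y - 1.
  f_x(P) = -8, f_y(P) = 41 (gradient nonzero, so P is smooth).
Step 3: tangent line at P: -8·(x − 0) + 41·(y − -3) = 0.
Expanding: -8*x + 41*y + 123 = 0.


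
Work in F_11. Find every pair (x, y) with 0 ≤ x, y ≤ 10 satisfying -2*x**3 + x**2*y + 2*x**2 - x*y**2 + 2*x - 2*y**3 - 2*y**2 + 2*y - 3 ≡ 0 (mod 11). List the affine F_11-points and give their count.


Affine F_11-points: {(0, 6), (1, 4), (2, 7), (3, 0), (3, 3), (5, 6), (6, 3), (8, 10), (9, 7), (10, 3), (10, 6), (10, 7)}; count = 12.

For each of the 121 pairs (x, y) ∈ F_11², evaluate f(x, y) mod 11. Record the zeros.
  x = 0: [0↦8, 1↦6, 2↦10, 3↦8, 4↦10, 5↦4, 6↦0, 7↦8, 8↦5, 9↦1, 10↦6]  zeros at y ∈ {6}
  x = 1: [0↦10, 1↦8, 2↦10, 3↦4, 4↦0, 5↦8, 6↦5, 7↦1, 8↦6, 9↦8, 10↦6]  zeros at y ∈ {4}
  x = 2: [0↦4, 1↦4, 2↦6, 3↦9, 4↦1, 5↦3, 6↦3, 7↦0, 8↦4, 9↦3, 10↦7]  zeros at y ∈ {7}
  x = 3: [0↦0, 1↦4, 2↦8, 3↦0, 4↦1, 5↦10, 6↦4, 7↦4, 8↦9, 9↦7, 10↦8]  zeros at y ∈ {0, 3}
  x = 4: [0↦8, 1↦7, 2↦4, 3↦9, 4↦10, 5↦6, 6↦7, 7↦1, 8↦9, 9↦8, 10↦8]  zeros at y ∈ ∅
  x = 5: [0↦5, 1↦1, 2↦4, 3↦2, 4↦5, 5↦1, 6↦0, 7↦1, 8↦3, 9↦5, 10↦6]  zeros at y ∈ {6}
  x = 6: [0↦1, 1↦7, 2↦7, 3↦0, 4↦7, 5↦5, 6↦4, 7↦3, 8↦1, 9↦8, 10↦1]  zeros at y ∈ {3}
  x = 7: [0↦6, 1↦2, 2↦1, 3↦2, 4↦4, 5↦6, 6↦7, 7↦6, 8↦2, 9↦5, 10↦3]  zeros at y ∈ ∅
  x = 8: [0↦8, 1↦7, 2↦7, 3↦7, 4↦6, 5↦3, 6↦8, 7↦9, 8↦5, 9↦6, 10↦0]  zeros at y ∈ {10}
  x = 9: [0↦6, 1↦10, 2↦2, 3↦3, 4↦1, 5↦6, 6↦6, 7↦0, 8↦9, 9↦10, 10↦2]  zeros at y ∈ {7}
  x = 10: [0↦10, 1↦10, 2↦7, 3↦0, 4↦10, 5↦3, 6↦0, 7↦0, 8↦2, 9↦5, 10↦8]  zeros at y ∈ {3, 6, 7}
Collecting zeros: affine points = {(0, 6), (1, 4), (2, 7), (3, 0), (3, 3), (5, 6), (6, 3), (8, 10), (9, 7), (10, 3), (10, 6), (10, 7)}.
Total count |C(F_11)_aff| = 12.


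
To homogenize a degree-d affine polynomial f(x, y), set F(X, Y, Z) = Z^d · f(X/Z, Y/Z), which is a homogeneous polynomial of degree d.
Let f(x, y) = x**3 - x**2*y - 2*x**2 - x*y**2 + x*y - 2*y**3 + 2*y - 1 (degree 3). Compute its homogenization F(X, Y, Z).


F(X, Y, Z) = X**3 - X**2*Y - 2*X**2*Z - X*Y**2 + X*Y*Z - 2*Y**3 + 2*Y*Z**2 - Z**3

deg(f) = 3.
Substitute x = X/Z, y = Y/Z into f, then multiply by Z^3.
  monomial 1·x^3·y^0 ↦ 1·X^3·Y^0·Z^0.
  monomial -1·x^2·y^1 ↦ -1·X^2·Y^1·Z^0.
  monomial -2·x^2·y^0 ↦ -2·X^2·Y^0·Z^1.
  monomial -1·x^1·y^2 ↦ -1·X^1·Y^2·Z^0.
  monomial 1·x^1·y^1 ↦ 1·X^1·Y^1·Z^1.
  monomial -2·x^0·y^3 ↦ -2·X^0·Y^3·Z^0.
  monomial 2·x^0·y^1 ↦ 2·X^0·Y^1·Z^2.
  monomial -1·x^0·y^0 ↦ -1·X^0·Y^0·Z^3.
Collecting: F(X, Y, Z) = X**3 - X**2*Y - 2*X**2*Z - X*Y**2 + X*Y*Z - 2*Y**3 + 2*Y*Z**2 - Z**3.


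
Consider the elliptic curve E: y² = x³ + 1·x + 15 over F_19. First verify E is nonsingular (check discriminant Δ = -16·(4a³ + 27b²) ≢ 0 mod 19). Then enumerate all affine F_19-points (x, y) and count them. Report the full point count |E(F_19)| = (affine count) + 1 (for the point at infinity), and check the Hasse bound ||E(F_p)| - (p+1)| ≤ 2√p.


Affine points = {(1, 6), (1, 13), (2, 5), (2, 14), (3, 8), (3, 11), (4, 8), (4, 11), (6, 3), (6, 16), (7, 2), (7, 17), (12, 8), (12, 11), (15, 2), (15, 17), (16, 2), (16, 17), (17, 9), (17, 10)}; affine count = 20; |E(F_19)| = 21.

Discriminant check: Δ ∝ 4a³ + 27b² = 4·1³ + 27·15² = 4·1 + 27·225 ≡ 18 (mod 19). Nonzero ⇒ E is nonsingular.
For each x ∈ F_19, compute rhs = x³ + 1·x + 15 mod 19, then count y ∈ F_19 with y² ≡ rhs.
  x = 0: rhs = 15, matching y values: none (0 points).
  x = 1: rhs = 17, matching y values: 6, 13 (2 points).
  x = 2: rhs = 6, matching y values: 5, 14 (2 points).
  x = 3: rhs = 7, matching y values: 8, 11 (2 points).
  x = 4: rhs = 7, matching y values: 8, 11 (2 points).
  x = 5: rhs = 12, matching y values: none (0 points).
  x = 6: rhs = 9, matching y values: 3, 16 (2 points).
  x = 7: rhs = 4, matching y values: 2, 17 (2 points).
  x = 8: rhs = 3, matching y values: none (0 points).
  x = 9: rhs = 12, matching y values: none (0 points).
  x = 10: rhs = 18, matching y values: none (0 points).
  x = 11: rhs = 8, matching y values: none (0 points).
  x = 12: rhs = 7, matching y values: 8, 11 (2 points).
  x = 13: rhs = 2, matching y values: none (0 points).
  x = 14: rhs = 18, matching y values: none (0 points).
  x = 15: rhs = 4, matching y values: 2, 17 (2 points).
  x = 16: rhs = 4, matching y values: 2, 17 (2 points).
  x = 17: rhs = 5, matching y values: 9, 10 (2 points).
  x = 18: rhs = 13, matching y values: none (0 points).
Total affine count: 20.
Full point count |E(F_19)| = 20 + 1 = 21.
Hasse bound: |21 − (19+1)| = |1| = 1 ≤ 2√19 ≈ 8.7178 ✓.


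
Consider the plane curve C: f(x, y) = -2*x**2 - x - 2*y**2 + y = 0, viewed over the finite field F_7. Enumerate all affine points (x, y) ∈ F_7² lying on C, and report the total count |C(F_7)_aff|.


Affine F_7-points: {(0, 0), (0, 4), (3, 0), (3, 4), (4, 2), (5, 1), (5, 3), (6, 2)}; count = 8.

For each of the 49 pairs (x, y) ∈ F_7², evaluate f(x, y) mod 7. Record the zeros.
  x = 0: [0↦0, 1↦6, 2↦1, 3↦6, 4↦0, 5↦4, 6↦4]  zeros at y ∈ {0, 4}
  x = 1: [0↦4, 1↦3, 2↦5, 3↦3, 4↦4, 5↦1, 6↦1]  zeros at y ∈ ∅
  x = 2: [0↦4, 1↦3, 2↦5, 3↦3, 4↦4, 5↦1, 6↦1]  zeros at y ∈ ∅
  x = 3: [0↦0, 1↦6, 2↦1, 3↦6, 4↦0, 5↦4, 6↦4]  zeros at y ∈ {0, 4}
  x = 4: [0↦6, 1↦5, 2↦0, 3↦5, 4↦6, 5↦3, 6↦3]  zeros at y ∈ {2}
  x = 5: [0↦1, 1↦0, 2↦2, 3↦0, 4↦1, 5↦5, 6↦5]  zeros at y ∈ {1, 3}
  x = 6: [0↦6, 1↦5, 2↦0, 3↦5, 4↦6, 5↦3, 6↦3]  zeros at y ∈ {2}
Collecting zeros: affine points = {(0, 0), (0, 4), (3, 0), (3, 4), (4, 2), (5, 1), (5, 3), (6, 2)}.
Total count |C(F_7)_aff| = 8.


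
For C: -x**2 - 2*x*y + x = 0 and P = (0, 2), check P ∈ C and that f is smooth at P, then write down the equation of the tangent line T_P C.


Tangent line at P: -3*x = 0.

Step 1: f(0, 2) = 0, so P lies on C.
Step 2: partial derivatives
  f_x(x, y) = -2*x - 2*y + 1, f_y(x, y) = -2*x.
  f_x(P) = -3, f_y(P) = 0 (gradient nonzero, so P is smooth).
Step 3: tangent line at P: -3·(x − 0) + 0·(y − 2) = 0.
Expanding: -3*x = 0.


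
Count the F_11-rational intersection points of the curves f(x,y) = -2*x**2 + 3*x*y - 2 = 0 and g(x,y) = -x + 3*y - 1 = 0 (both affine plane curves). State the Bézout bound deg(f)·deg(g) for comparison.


Common zeros: {(5, 2), (7, 10)}; count = 2; Bézout bound = 2.

deg(f) = 2, deg(g) = 1, so Bézout bound = 2.
Scan x ∈ F_11. For each x, list the y ∈ F_11 with f(x, y) ≡ 0 and those with g(x, y) ≡ 0 (mod 11); the common zeros in that column are the intersection.
  x = 0: f ≡ 0 at y ∈ ∅; g ≡ 0 at y ∈ {4}; common: ∅.
  x = 1: f ≡ 0 at y ∈ {5}; g ≡ 0 at y ∈ {8}; common: ∅.
  x = 2: f ≡ 0 at y ∈ {9}; g ≡ 0 at y ∈ {1}; common: ∅.
  x = 3: f ≡ 0 at y ∈ {1}; g ≡ 0 at y ∈ {5}; common: ∅.
  x = 4: f ≡ 0 at y ∈ {1}; g ≡ 0 at y ∈ {9}; common: ∅.
  x = 5: f ≡ 0 at y ∈ {2}; g ≡ 0 at y ∈ {2}; common: {2}.
  x = 6: f ≡ 0 at y ∈ {9}; g ≡ 0 at y ∈ {6}; common: ∅.
  x = 7: f ≡ 0 at y ∈ {10}; g ≡ 0 at y ∈ {10}; common: {10}.
  x = 8: f ≡ 0 at y ∈ {10}; g ≡ 0 at y ∈ {3}; common: ∅.
  x = 9: f ≡ 0 at y ∈ {2}; g ≡ 0 at y ∈ {7}; common: ∅.
  x = 10: f ≡ 0 at y ∈ {6}; g ≡ 0 at y ∈ {0}; common: ∅.
Collecting: common zeros = {(5, 2), (7, 10)}, so the count is 2.
Comparison with the Bézout bound: 2 ≤ 2 = deg(f)·deg(g), as expected for curves with no common component (the bound is attained).
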